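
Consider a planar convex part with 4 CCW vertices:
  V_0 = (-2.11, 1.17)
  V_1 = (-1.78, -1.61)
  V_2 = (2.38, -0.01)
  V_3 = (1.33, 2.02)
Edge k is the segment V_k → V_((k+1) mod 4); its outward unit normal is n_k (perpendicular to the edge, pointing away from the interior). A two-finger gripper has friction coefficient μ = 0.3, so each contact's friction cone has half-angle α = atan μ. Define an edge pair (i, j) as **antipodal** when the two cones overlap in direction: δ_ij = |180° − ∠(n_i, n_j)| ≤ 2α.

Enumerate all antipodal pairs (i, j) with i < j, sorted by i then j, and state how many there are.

count = 2; pairs: (0,2), (1,3)

α = atan 0.3 = 16.70°;  2α = 33.40°
n_0 = (-0.9930, -0.1179)
n_1 = (+0.3590, -0.9333)
n_2 = (+0.8882, +0.4594)
n_3 = (-0.2399, +0.9708)
  (0,1): δ = 75.73°  ·
  (0,2): δ = 20.58°  ✓
  (0,3): δ = 97.11°  ·
  (1,2): δ = 83.69°  ·
  (1,3): δ = 7.16°  ✓
  (2,3): δ = 103.47°  ·
antipodal pairs: 2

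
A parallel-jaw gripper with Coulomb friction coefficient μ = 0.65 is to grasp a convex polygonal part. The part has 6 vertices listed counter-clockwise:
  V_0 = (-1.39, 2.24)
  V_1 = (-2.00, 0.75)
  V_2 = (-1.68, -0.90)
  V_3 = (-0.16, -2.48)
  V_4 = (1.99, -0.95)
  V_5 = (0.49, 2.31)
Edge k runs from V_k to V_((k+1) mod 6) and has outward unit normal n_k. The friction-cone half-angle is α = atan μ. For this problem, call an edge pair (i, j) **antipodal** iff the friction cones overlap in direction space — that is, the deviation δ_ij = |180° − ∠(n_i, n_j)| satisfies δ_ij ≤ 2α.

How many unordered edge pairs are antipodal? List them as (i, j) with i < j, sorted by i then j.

α = atan 0.65 = 33.02°;  2α = 66.05°
n_0 = (-0.9254, +0.3789)
n_1 = (-0.9817, -0.1904)
n_2 = (-0.7207, -0.6933)
n_3 = (+0.5798, -0.8148)
n_4 = (+0.9084, +0.4180)
n_5 = (-0.0372, +0.9993)
  (0,1): δ = 146.76°  ·
  (0,2): δ = 113.84°  ·
  (0,3): δ = 32.30°  ✓
  (0,4): δ = 46.97°  ✓
  (0,5): δ = 114.40°  ·
  (1,2): δ = 147.08°  ·
  (1,3): δ = 65.54°  ✓
  (1,4): δ = 13.73°  ✓
  (1,5): δ = 81.16°  ·
  (2,3): δ = 98.45°  ·
  (2,4): δ = 19.18°  ✓
  (2,5): δ = 48.24°  ✓
  (3,4): δ = 100.73°  ·
  (3,5): δ = 33.30°  ✓
  (4,5): δ = 112.58°  ·
antipodal pairs: 7

count = 7; pairs: (0,3), (0,4), (1,3), (1,4), (2,4), (2,5), (3,5)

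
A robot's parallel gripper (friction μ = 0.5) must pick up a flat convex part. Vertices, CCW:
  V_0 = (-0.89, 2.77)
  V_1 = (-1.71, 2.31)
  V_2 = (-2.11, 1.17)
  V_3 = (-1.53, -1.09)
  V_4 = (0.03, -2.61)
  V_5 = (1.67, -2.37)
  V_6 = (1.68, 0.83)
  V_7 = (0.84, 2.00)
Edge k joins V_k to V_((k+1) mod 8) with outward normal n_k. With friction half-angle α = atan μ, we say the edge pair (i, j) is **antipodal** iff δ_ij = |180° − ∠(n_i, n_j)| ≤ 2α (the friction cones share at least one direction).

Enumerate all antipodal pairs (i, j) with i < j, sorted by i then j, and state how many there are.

α = atan 0.5 = 26.57°;  2α = 53.13°
n_0 = (-0.4893, +0.8721)
n_1 = (-0.9436, +0.3311)
n_2 = (-0.9686, -0.2486)
n_3 = (-0.6979, -0.7162)
n_4 = (+0.1448, -0.9895)
n_5 = (+1.0000, -0.0031)
n_6 = (+0.8123, +0.5832)
n_7 = (+0.4066, +0.9136)
  (0,1): δ = 138.63°  ·
  (0,2): δ = 104.90°  ·
  (0,3): δ = 73.55°  ·
  (0,4): δ = 20.97°  ✓
  (0,5): δ = 60.53°  ·
  (0,6): δ = 96.39°  ·
  (0,7): δ = 126.72°  ·
  (1,2): δ = 146.27°  ·
  (1,3): δ = 114.92°  ·
  (1,4): δ = 62.34°  ·
  (1,5): δ = 19.16°  ✓
  (1,6): δ = 55.01°  ·
  (1,7): δ = 85.34°  ·
  (2,3): δ = 148.65°  ·
  (2,4): δ = 96.07°  ·
  (2,5): δ = 14.57°  ✓
  (2,6): δ = 21.28°  ✓
  (2,7): δ = 51.61°  ✓
  (3,4): δ = 127.42°  ·
  (3,5): δ = 45.92°  ✓
  (3,6): δ = 10.07°  ✓
  (3,7): δ = 20.26°  ✓
  (4,5): δ = 98.50°  ·
  (4,6): δ = 62.65°  ·
  (4,7): δ = 32.32°  ✓
  (5,6): δ = 144.14°  ·
  (5,7): δ = 113.81°  ·
  (6,7): δ = 149.67°  ·
antipodal pairs: 9

count = 9; pairs: (0,4), (1,5), (2,5), (2,6), (2,7), (3,5), (3,6), (3,7), (4,7)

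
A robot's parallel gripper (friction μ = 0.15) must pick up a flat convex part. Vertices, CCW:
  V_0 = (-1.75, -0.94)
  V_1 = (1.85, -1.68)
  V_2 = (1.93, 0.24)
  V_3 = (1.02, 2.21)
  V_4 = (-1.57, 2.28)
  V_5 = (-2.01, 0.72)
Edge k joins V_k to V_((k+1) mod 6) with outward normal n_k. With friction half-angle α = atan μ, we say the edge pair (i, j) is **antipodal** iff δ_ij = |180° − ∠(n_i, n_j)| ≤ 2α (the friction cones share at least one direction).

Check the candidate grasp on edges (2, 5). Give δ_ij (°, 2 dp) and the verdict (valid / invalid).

α = atan 0.15 = 8.53°;  2α = 17.06°
edge 2: e_2 = (-0.91, +1.97);  n_2 = (+0.9078, +0.4194)
edge 5: e_5 = (+0.26, -1.66);  n_5 = (-0.9880, -0.1547)
∠(n_2, n_5) = 164.11°
δ = |180° − 164.11°| = 15.89°
15.89° ≤ 2α = 17.06°  →  valid

δ = 15.89°, valid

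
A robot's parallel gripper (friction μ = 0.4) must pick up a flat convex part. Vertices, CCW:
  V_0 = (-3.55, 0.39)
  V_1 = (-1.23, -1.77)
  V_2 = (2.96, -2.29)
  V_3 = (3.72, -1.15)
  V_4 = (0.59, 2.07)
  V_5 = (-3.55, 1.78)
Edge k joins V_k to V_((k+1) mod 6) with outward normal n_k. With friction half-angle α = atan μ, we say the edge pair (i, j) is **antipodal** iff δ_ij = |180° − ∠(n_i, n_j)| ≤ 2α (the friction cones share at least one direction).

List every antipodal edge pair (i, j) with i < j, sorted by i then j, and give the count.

count = 4; pairs: (0,3), (1,3), (1,4), (2,5)

α = atan 0.4 = 21.80°;  2α = 43.60°
n_0 = (-0.6814, -0.7319)
n_1 = (-0.1232, -0.9924)
n_2 = (+0.8321, -0.5547)
n_3 = (+0.7171, +0.6970)
n_4 = (-0.0699, +0.9976)
n_5 = (-1.0000, -0.0000)
  (0,1): δ = 144.12°  ·
  (0,2): δ = 80.74°  ·
  (0,3): δ = 2.86°  ✓
  (0,4): δ = 46.96°  ·
  (0,5): δ = 132.95°  ·
  (1,2): δ = 116.62°  ·
  (1,3): δ = 38.74°  ✓
  (1,4): δ = 11.08°  ✓
  (1,5): δ = 97.07°  ·
  (2,3): δ = 102.12°  ·
  (2,4): δ = 52.30°  ·
  (2,5): δ = 33.69°  ✓
  (3,4): δ = 130.18°  ·
  (3,5): δ = 44.19°  ·
  (4,5): δ = 94.01°  ·
antipodal pairs: 4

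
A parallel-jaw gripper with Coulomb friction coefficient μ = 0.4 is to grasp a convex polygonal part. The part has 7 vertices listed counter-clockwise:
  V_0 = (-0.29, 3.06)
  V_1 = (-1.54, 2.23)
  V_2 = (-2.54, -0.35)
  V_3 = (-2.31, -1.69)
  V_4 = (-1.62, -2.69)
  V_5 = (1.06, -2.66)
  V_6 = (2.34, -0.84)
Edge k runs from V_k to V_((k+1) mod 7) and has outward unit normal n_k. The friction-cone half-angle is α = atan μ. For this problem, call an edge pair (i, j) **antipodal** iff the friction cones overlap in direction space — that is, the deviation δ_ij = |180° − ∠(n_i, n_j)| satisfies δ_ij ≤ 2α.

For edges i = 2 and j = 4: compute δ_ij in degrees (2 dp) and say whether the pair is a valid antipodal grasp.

δ = 99.10°, invalid

α = atan 0.4 = 21.80°;  2α = 43.60°
edge 2: e_2 = (+0.23, -1.34);  n_2 = (-0.9856, -0.1692)
edge 4: e_4 = (+2.68, +0.03);  n_4 = (+0.0112, -0.9999)
∠(n_2, n_4) = 80.90°
δ = |180° − 80.90°| = 99.10°
99.10° > 2α = 43.60°  →  invalid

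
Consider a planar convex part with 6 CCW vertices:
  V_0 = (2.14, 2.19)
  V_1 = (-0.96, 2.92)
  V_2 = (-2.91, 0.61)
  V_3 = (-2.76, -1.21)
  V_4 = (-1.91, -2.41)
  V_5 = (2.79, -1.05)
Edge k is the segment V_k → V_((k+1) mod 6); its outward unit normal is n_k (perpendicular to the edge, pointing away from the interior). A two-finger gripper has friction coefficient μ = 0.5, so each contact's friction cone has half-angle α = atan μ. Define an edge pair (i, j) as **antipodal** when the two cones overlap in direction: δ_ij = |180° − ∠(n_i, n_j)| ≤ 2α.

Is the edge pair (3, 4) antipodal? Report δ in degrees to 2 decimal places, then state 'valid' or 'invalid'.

α = atan 0.5 = 26.57°;  2α = 53.13°
edge 3: e_3 = (+0.85, -1.20);  n_3 = (-0.8160, -0.5780)
edge 4: e_4 = (+4.70, +1.36);  n_4 = (+0.2780, -0.9606)
∠(n_3, n_4) = 70.83°
δ = |180° − 70.83°| = 109.17°
109.17° > 2α = 53.13°  →  invalid

δ = 109.17°, invalid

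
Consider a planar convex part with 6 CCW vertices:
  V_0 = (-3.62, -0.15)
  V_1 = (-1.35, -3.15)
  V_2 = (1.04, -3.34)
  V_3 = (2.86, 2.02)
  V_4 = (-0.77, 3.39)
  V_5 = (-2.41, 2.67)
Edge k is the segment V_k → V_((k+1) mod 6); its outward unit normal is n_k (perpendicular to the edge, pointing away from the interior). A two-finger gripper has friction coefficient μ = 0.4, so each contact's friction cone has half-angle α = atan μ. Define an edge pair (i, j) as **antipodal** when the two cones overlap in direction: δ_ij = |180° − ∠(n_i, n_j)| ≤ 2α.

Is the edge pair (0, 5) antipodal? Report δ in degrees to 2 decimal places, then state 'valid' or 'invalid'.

δ = 119.66°, invalid

α = atan 0.4 = 21.80°;  2α = 43.60°
edge 0: e_0 = (+2.27, -3.00);  n_0 = (-0.7974, -0.6034)
edge 5: e_5 = (-1.21, -2.82);  n_5 = (-0.9190, +0.3943)
∠(n_0, n_5) = 60.34°
δ = |180° − 60.34°| = 119.66°
119.66° > 2α = 43.60°  →  invalid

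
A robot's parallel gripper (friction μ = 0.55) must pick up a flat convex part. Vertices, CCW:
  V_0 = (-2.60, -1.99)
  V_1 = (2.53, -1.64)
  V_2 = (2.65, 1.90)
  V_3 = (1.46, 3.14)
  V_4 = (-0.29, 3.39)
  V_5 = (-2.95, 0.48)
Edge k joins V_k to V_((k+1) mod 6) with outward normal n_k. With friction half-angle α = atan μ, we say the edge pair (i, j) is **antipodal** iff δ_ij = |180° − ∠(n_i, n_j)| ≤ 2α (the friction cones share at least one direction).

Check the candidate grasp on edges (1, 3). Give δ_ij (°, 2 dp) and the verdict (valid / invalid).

δ = 96.19°, invalid

α = atan 0.55 = 28.81°;  2α = 57.62°
edge 1: e_1 = (+0.12, +3.54);  n_1 = (+0.9994, -0.0339)
edge 3: e_3 = (-1.75, +0.25);  n_3 = (+0.1414, +0.9899)
∠(n_1, n_3) = 83.81°
δ = |180° − 83.81°| = 96.19°
96.19° > 2α = 57.62°  →  invalid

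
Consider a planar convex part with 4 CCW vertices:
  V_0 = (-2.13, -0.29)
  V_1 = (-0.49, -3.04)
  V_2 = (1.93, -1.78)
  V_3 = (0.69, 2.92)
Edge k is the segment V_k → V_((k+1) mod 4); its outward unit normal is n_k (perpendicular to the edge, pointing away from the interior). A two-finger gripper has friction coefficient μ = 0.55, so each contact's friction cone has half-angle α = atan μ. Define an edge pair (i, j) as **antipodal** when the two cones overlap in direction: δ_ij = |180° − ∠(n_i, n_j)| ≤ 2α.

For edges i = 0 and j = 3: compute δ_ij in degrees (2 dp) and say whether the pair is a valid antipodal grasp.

α = atan 0.55 = 28.81°;  2α = 57.62°
edge 0: e_0 = (+1.64, -2.75);  n_0 = (-0.8589, -0.5122)
edge 3: e_3 = (-2.82, -3.21);  n_3 = (-0.7513, +0.6600)
∠(n_0, n_3) = 72.11°
δ = |180° − 72.11°| = 107.89°
107.89° > 2α = 57.62°  →  invalid

δ = 107.89°, invalid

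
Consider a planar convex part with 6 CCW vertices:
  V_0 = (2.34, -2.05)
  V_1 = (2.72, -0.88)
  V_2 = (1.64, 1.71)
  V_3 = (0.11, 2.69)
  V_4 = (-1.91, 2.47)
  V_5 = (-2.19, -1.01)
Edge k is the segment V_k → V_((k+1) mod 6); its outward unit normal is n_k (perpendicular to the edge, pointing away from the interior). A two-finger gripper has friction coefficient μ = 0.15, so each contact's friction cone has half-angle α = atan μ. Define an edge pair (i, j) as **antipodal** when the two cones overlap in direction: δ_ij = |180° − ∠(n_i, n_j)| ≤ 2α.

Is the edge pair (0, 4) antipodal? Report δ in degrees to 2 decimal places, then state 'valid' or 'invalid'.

δ = 13.39°, valid

α = atan 0.15 = 8.53°;  2α = 17.06°
edge 0: e_0 = (+0.38, +1.17);  n_0 = (+0.9511, -0.3089)
edge 4: e_4 = (-0.28, -3.48);  n_4 = (-0.9968, +0.0802)
∠(n_0, n_4) = 166.61°
δ = |180° − 166.61°| = 13.39°
13.39° ≤ 2α = 17.06°  →  valid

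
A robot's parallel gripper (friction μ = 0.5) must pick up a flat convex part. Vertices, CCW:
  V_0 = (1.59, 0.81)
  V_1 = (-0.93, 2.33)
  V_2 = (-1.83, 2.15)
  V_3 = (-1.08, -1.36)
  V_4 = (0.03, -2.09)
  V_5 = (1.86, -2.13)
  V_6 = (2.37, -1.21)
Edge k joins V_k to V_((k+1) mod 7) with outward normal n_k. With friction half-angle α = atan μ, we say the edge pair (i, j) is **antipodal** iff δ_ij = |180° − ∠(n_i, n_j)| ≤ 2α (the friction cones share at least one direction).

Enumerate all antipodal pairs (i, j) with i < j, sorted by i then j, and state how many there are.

α = atan 0.5 = 26.57°;  2α = 53.13°
n_0 = (+0.5165, +0.8563)
n_1 = (-0.1961, +0.9806)
n_2 = (-0.9779, -0.2090)
n_3 = (-0.5495, -0.8355)
n_4 = (-0.0219, -0.9998)
n_5 = (+0.8746, -0.4848)
n_6 = (+0.9329, +0.3602)
  (0,1): δ = 137.59°  ·
  (0,2): δ = 46.84°  ✓
  (0,3): δ = 2.23°  ✓
  (0,4): δ = 29.85°  ✓
  (0,5): δ = 92.10°  ·
  (0,6): δ = 142.21°  ·
  (1,2): δ = 89.25°  ·
  (1,3): δ = 44.64°  ✓
  (1,4): δ = 12.56°  ✓
  (1,5): δ = 49.69°  ✓
  (1,6): δ = 99.80°  ·
  (2,3): δ = 135.39°  ·
  (2,4): δ = 103.31°  ·
  (2,5): δ = 41.06°  ✓
  (2,6): δ = 9.05°  ✓
  (3,4): δ = 147.92°  ·
  (3,5): δ = 85.67°  ·
  (3,6): δ = 35.56°  ✓
  (4,5): δ = 117.75°  ·
  (4,6): δ = 67.63°  ·
  (5,6): δ = 129.88°  ·
antipodal pairs: 9

count = 9; pairs: (0,2), (0,3), (0,4), (1,3), (1,4), (1,5), (2,5), (2,6), (3,6)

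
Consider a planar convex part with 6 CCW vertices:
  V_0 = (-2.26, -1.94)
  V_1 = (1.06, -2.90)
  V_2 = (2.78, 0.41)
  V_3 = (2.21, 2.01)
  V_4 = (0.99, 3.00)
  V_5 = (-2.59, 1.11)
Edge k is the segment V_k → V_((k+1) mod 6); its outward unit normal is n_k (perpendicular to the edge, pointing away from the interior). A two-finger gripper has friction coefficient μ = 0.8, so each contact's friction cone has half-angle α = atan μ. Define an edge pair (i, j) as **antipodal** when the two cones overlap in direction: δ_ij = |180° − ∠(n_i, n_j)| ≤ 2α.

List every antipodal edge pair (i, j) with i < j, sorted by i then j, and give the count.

α = atan 0.8 = 38.66°;  2α = 77.32°
n_0 = (-0.2778, -0.9606)
n_1 = (+0.8873, -0.4611)
n_2 = (+0.9420, +0.3356)
n_3 = (+0.6301, +0.7765)
n_4 = (-0.4669, +0.8843)
n_5 = (-0.9942, -0.1076)
  (0,1): δ = 101.33°  ·
  (0,2): δ = 54.26°  ✓
  (0,3): δ = 22.93°  ✓
  (0,4): δ = 43.96°  ✓
  (0,5): δ = 112.30°  ·
  (1,2): δ = 132.93°  ·
  (1,3): δ = 101.60°  ·
  (1,4): δ = 34.71°  ✓
  (1,5): δ = 33.63°  ✓
  (2,3): δ = 148.67°  ·
  (2,4): δ = 81.78°  ·
  (2,5): δ = 13.43°  ✓
  (3,4): δ = 113.11°  ·
  (3,5): δ = 44.77°  ✓
  (4,5): δ = 111.66°  ·
antipodal pairs: 7

count = 7; pairs: (0,2), (0,3), (0,4), (1,4), (1,5), (2,5), (3,5)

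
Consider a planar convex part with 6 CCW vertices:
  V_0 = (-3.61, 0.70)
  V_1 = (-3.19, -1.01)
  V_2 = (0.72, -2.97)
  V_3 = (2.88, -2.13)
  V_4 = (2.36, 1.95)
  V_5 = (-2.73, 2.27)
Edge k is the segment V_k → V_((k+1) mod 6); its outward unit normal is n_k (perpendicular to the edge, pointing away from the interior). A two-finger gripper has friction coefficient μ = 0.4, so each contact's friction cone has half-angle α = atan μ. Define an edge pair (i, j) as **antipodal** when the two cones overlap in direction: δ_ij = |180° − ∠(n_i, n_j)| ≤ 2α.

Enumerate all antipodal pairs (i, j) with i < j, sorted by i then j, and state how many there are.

count = 5; pairs: (0,3), (1,4), (2,4), (2,5), (3,5)

α = atan 0.4 = 21.80°;  2α = 43.60°
n_0 = (-0.9711, -0.2385)
n_1 = (-0.4481, -0.8940)
n_2 = (+0.3624, -0.9320)
n_3 = (+0.9920, +0.1264)
n_4 = (+0.0627, +0.9980)
n_5 = (-0.8723, +0.4889)
  (0,1): δ = 130.42°  ·
  (0,2): δ = 82.55°  ·
  (0,3): δ = 6.54°  ✓
  (0,4): δ = 72.60°  ·
  (0,5): δ = 136.93°  ·
  (1,2): δ = 132.13°  ·
  (1,3): δ = 56.11°  ·
  (1,4): δ = 23.03°  ✓
  (1,5): δ = 87.35°  ·
  (2,3): δ = 103.99°  ·
  (2,4): δ = 24.85°  ✓
  (2,5): δ = 39.48°  ✓
  (3,4): δ = 100.86°  ·
  (3,5): δ = 36.53°  ✓
  (4,5): δ = 115.67°  ·
antipodal pairs: 5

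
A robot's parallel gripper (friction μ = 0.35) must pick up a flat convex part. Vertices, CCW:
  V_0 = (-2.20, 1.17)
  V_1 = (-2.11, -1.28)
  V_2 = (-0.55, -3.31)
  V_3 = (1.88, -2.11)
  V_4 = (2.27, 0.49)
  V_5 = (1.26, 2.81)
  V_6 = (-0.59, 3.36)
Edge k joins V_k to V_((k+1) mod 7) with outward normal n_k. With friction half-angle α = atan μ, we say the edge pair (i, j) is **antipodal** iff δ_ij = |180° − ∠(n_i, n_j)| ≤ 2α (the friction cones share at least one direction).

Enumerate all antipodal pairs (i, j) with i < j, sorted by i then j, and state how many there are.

count = 6; pairs: (0,3), (0,4), (1,4), (1,5), (2,6), (3,6)

α = atan 0.35 = 19.29°;  2α = 38.58°
n_0 = (-0.9993, -0.0367)
n_1 = (-0.7929, -0.6093)
n_2 = (+0.4428, -0.8966)
n_3 = (+0.9889, -0.1483)
n_4 = (+0.9169, +0.3992)
n_5 = (+0.2850, +0.9585)
n_6 = (-0.8057, +0.5923)
  (0,1): δ = 144.56°  ·
  (0,2): δ = 65.82°  ·
  (0,3): δ = 10.63°  ✓
  (0,4): δ = 21.42°  ✓
  (0,5): δ = 71.34°  ·
  (0,6): δ = 141.57°  ·
  (1,2): δ = 101.26°  ·
  (1,3): δ = 46.07°  ·
  (1,4): δ = 14.02°  ✓
  (1,5): δ = 35.90°  ✓
  (1,6): δ = 106.14°  ·
  (2,3): δ = 124.81°  ·
  (2,4): δ = 92.76°  ·
  (2,5): δ = 42.84°  ·
  (2,6): δ = 27.40°  ✓
  (3,4): δ = 147.94°  ·
  (3,5): δ = 98.03°  ·
  (3,6): δ = 27.79°  ✓
  (4,5): δ = 130.08°  ·
  (4,6): δ = 59.85°  ·
  (5,6): δ = 109.76°  ·
antipodal pairs: 6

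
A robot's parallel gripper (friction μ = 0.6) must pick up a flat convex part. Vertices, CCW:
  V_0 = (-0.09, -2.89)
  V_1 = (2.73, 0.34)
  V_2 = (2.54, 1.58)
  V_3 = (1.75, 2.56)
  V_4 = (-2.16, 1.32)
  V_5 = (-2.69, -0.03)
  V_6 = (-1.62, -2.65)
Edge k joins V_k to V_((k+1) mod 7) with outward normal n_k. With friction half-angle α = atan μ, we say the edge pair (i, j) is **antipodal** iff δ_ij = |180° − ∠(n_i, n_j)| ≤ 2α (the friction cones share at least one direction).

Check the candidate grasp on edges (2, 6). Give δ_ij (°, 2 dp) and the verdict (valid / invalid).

α = atan 0.6 = 30.96°;  2α = 61.93°
edge 2: e_2 = (-0.79, +0.98);  n_2 = (+0.7785, +0.6276)
edge 6: e_6 = (+1.53, -0.24);  n_6 = (-0.1550, -0.9879)
∠(n_2, n_6) = 137.79°
δ = |180° − 137.79°| = 42.21°
42.21° ≤ 2α = 61.93°  →  valid

δ = 42.21°, valid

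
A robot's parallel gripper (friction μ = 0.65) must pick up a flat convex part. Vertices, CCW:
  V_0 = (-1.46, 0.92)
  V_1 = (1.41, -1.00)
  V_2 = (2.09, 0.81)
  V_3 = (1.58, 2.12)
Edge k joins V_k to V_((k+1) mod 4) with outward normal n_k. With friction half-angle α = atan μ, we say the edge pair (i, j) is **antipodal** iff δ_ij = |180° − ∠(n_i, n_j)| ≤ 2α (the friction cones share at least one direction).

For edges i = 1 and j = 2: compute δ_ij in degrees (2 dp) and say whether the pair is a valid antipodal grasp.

α = atan 0.65 = 33.02°;  2α = 66.05°
edge 1: e_1 = (+0.68, +1.81);  n_1 = (+0.9361, -0.3517)
edge 2: e_2 = (-0.51, +1.31);  n_2 = (+0.9319, +0.3628)
∠(n_1, n_2) = 41.86°
δ = |180° − 41.86°| = 138.14°
138.14° > 2α = 66.05°  →  invalid

δ = 138.14°, invalid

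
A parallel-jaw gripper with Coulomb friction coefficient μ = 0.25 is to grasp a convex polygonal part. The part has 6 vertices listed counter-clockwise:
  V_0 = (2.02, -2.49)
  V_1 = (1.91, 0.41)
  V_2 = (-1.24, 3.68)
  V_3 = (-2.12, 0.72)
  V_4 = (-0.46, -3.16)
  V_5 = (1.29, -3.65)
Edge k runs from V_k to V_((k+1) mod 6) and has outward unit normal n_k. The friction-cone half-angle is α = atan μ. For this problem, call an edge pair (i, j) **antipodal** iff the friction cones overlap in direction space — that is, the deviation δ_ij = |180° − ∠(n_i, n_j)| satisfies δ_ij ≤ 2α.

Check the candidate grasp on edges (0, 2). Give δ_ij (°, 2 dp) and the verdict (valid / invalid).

α = atan 0.25 = 14.04°;  2α = 28.07°
edge 0: e_0 = (-0.11, +2.90);  n_0 = (+0.9993, +0.0379)
edge 2: e_2 = (-0.88, -2.96);  n_2 = (-0.9585, +0.2850)
∠(n_0, n_2) = 161.27°
δ = |180° − 161.27°| = 18.73°
18.73° ≤ 2α = 28.07°  →  valid

δ = 18.73°, valid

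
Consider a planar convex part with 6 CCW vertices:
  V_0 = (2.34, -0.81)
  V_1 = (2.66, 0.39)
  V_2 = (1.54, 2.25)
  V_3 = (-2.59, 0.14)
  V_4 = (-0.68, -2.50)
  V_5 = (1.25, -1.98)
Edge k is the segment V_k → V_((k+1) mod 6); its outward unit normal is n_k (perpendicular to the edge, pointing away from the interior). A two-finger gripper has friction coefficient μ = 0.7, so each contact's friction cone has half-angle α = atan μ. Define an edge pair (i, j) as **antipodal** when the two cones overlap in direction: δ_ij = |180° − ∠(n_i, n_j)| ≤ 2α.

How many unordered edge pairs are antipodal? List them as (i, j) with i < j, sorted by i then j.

count = 5; pairs: (0,2), (0,3), (1,3), (2,4), (2,5)

α = atan 0.7 = 34.99°;  2α = 69.98°
n_0 = (+0.9662, -0.2577)
n_1 = (+0.8567, +0.5158)
n_2 = (-0.4550, +0.8905)
n_3 = (-0.8102, -0.5862)
n_4 = (+0.2602, -0.9656)
n_5 = (+0.7317, -0.6816)
  (0,1): δ = 134.01°  ·
  (0,2): δ = 48.01°  ✓
  (0,3): δ = 50.82°  ✓
  (0,4): δ = 120.01°  ·
  (0,5): δ = 151.96°  ·
  (1,2): δ = 93.99°  ·
  (1,3): δ = 4.83°  ✓
  (1,4): δ = 74.02°  ·
  (1,5): δ = 105.97°  ·
  (2,3): δ = 81.18°  ·
  (2,4): δ = 11.98°  ✓
  (2,5): δ = 19.97°  ✓
  (3,4): δ = 110.81°  ·
  (3,5): δ = 78.86°  ·
  (4,5): δ = 148.05°  ·
antipodal pairs: 5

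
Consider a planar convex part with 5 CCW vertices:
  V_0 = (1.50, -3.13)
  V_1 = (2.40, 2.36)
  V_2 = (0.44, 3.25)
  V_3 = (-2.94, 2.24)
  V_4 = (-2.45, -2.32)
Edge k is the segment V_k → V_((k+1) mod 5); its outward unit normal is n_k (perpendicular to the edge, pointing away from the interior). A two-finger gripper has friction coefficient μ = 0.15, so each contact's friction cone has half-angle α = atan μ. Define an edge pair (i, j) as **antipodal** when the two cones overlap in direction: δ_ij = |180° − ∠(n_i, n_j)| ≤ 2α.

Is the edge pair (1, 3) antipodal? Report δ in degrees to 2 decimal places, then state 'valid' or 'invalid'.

δ = 59.44°, invalid

α = atan 0.15 = 8.53°;  2α = 17.06°
edge 1: e_1 = (-1.96, +0.89);  n_1 = (+0.4135, +0.9105)
edge 3: e_3 = (+0.49, -4.56);  n_3 = (-0.9943, -0.1068)
∠(n_1, n_3) = 120.56°
δ = |180° − 120.56°| = 59.44°
59.44° > 2α = 17.06°  →  invalid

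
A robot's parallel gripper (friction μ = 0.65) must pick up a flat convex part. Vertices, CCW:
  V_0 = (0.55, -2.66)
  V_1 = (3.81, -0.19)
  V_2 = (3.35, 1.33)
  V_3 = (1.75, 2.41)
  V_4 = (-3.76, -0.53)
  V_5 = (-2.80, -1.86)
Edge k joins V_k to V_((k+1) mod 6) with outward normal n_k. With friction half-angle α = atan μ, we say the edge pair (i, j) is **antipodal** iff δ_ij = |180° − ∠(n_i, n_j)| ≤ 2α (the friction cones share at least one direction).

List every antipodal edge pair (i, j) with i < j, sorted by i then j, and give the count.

α = atan 0.65 = 33.02°;  2α = 66.05°
n_0 = (+0.6039, -0.7971)
n_1 = (+0.9571, +0.2897)
n_2 = (+0.5595, +0.8288)
n_3 = (-0.4708, +0.8823)
n_4 = (-0.8108, -0.5853)
n_5 = (-0.2323, -0.9727)
  (0,1): δ = 110.31°  ·
  (0,2): δ = 71.17°  ·
  (0,3): δ = 9.07°  ✓
  (0,4): δ = 88.67°  ·
  (0,5): δ = 129.42°  ·
  (1,2): δ = 140.86°  ·
  (1,3): δ = 78.75°  ·
  (1,4): δ = 18.98°  ✓
  (1,5): δ = 59.73°  ✓
  (2,3): δ = 117.90°  ·
  (2,4): δ = 20.16°  ✓
  (2,5): δ = 20.59°  ✓
  (3,4): δ = 82.26°  ·
  (3,5): δ = 41.51°  ✓
  (4,5): δ = 139.25°  ·
antipodal pairs: 6

count = 6; pairs: (0,3), (1,4), (1,5), (2,4), (2,5), (3,5)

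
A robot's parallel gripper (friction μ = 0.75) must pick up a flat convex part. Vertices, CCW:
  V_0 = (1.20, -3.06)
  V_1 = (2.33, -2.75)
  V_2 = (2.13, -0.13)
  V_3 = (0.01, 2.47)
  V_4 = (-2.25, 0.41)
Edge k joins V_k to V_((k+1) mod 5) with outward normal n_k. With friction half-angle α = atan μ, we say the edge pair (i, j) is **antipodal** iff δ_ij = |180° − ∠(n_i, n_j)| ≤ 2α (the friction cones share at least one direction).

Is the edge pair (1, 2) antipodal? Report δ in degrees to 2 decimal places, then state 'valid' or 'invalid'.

α = atan 0.75 = 36.87°;  2α = 73.74°
edge 1: e_1 = (-0.20, +2.62);  n_1 = (+0.9971, +0.0761)
edge 2: e_2 = (-2.12, +2.60);  n_2 = (+0.7750, +0.6319)
∠(n_1, n_2) = 34.83°
δ = |180° − 34.83°| = 145.17°
145.17° > 2α = 73.74°  →  invalid

δ = 145.17°, invalid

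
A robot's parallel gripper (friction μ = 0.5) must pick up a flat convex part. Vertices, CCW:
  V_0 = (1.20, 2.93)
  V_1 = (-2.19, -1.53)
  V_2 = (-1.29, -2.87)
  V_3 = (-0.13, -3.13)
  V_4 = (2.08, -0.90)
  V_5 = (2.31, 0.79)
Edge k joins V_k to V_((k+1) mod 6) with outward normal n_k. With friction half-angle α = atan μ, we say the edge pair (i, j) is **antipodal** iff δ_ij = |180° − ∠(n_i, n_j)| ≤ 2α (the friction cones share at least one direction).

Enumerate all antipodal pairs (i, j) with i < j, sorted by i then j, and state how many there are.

count = 5; pairs: (0,3), (0,4), (1,4), (1,5), (2,5)

α = atan 0.5 = 26.57°;  2α = 53.13°
n_0 = (-0.7961, +0.6051)
n_1 = (-0.8301, -0.5576)
n_2 = (-0.2187, -0.9758)
n_3 = (+0.7103, -0.7039)
n_4 = (+0.9909, -0.1349)
n_5 = (+0.8877, +0.4604)
  (0,1): δ = 108.87°  ·
  (0,2): δ = 65.40°  ·
  (0,3): δ = 7.50°  ✓
  (0,4): δ = 29.49°  ✓
  (0,5): δ = 64.65°  ·
  (1,2): δ = 136.52°  ·
  (1,3): δ = 78.63°  ·
  (1,4): δ = 41.64°  ✓
  (1,5): δ = 6.47°  ✓
  (2,3): δ = 122.11°  ·
  (2,4): δ = 85.12°  ·
  (2,5): δ = 49.95°  ✓
  (3,4): δ = 143.01°  ·
  (3,5): δ = 107.84°  ·
  (4,5): δ = 144.83°  ·
antipodal pairs: 5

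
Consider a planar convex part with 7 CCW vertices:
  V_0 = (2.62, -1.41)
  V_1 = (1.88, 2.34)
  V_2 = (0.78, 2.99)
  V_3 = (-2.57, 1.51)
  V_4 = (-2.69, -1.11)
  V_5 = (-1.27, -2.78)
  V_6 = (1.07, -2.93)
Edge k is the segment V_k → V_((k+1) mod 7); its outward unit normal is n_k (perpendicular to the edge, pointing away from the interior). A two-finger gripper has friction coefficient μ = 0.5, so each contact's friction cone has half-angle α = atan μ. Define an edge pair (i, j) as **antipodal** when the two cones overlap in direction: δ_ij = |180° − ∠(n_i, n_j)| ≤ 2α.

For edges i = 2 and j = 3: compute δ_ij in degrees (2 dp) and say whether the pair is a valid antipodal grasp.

α = atan 0.5 = 26.57°;  2α = 53.13°
edge 2: e_2 = (-3.35, -1.48);  n_2 = (-0.4041, +0.9147)
edge 3: e_3 = (-0.12, -2.62);  n_3 = (-0.9990, +0.0458)
∠(n_2, n_3) = 63.54°
δ = |180° − 63.54°| = 116.46°
116.46° > 2α = 53.13°  →  invalid

δ = 116.46°, invalid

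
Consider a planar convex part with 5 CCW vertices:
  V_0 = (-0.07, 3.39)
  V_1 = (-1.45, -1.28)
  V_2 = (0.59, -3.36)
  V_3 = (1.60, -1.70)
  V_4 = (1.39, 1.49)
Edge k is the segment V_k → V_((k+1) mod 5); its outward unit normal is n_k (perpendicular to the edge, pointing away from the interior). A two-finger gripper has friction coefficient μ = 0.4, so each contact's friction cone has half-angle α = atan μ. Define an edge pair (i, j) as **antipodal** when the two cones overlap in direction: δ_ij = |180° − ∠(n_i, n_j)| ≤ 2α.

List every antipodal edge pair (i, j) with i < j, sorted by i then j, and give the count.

α = atan 0.4 = 21.80°;  2α = 43.60°
n_0 = (-0.9590, +0.2834)
n_1 = (-0.7139, -0.7002)
n_2 = (+0.8543, -0.5198)
n_3 = (+0.9978, +0.0657)
n_4 = (+0.7929, +0.6093)
  (0,1): δ = 119.09°  ·
  (0,2): δ = 14.86°  ✓
  (0,3): δ = 20.23°  ✓
  (0,4): δ = 54.00°  ·
  (1,2): δ = 75.76°  ·
  (1,3): δ = 40.68°  ✓
  (1,4): δ = 6.90°  ✓
  (2,3): δ = 144.92°  ·
  (2,4): δ = 111.14°  ·
  (3,4): δ = 146.23°  ·
antipodal pairs: 4

count = 4; pairs: (0,2), (0,3), (1,3), (1,4)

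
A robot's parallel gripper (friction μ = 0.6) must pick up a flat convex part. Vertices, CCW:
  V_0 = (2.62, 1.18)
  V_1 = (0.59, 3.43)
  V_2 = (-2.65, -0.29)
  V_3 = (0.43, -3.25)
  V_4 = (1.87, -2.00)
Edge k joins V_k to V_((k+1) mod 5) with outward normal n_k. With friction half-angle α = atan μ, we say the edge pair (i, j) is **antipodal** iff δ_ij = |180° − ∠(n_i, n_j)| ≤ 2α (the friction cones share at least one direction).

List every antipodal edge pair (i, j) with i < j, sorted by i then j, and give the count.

count = 4; pairs: (0,2), (1,3), (1,4), (2,4)

α = atan 0.6 = 30.96°;  2α = 61.93°
n_0 = (+0.7425, +0.6699)
n_1 = (-0.7541, +0.6568)
n_2 = (-0.6929, -0.7210)
n_3 = (+0.6555, -0.7552)
n_4 = (+0.9733, -0.2296)
  (0,1): δ = 83.11°  ·
  (0,2): δ = 4.08°  ✓
  (0,3): δ = 88.90°  ·
  (0,4): δ = 124.67°  ·
  (1,2): δ = 92.81°  ·
  (1,3): δ = 7.99°  ✓
  (1,4): δ = 27.78°  ✓
  (2,3): δ = 95.18°  ·
  (2,4): δ = 59.41°  ✓
  (3,4): δ = 144.23°  ·
antipodal pairs: 4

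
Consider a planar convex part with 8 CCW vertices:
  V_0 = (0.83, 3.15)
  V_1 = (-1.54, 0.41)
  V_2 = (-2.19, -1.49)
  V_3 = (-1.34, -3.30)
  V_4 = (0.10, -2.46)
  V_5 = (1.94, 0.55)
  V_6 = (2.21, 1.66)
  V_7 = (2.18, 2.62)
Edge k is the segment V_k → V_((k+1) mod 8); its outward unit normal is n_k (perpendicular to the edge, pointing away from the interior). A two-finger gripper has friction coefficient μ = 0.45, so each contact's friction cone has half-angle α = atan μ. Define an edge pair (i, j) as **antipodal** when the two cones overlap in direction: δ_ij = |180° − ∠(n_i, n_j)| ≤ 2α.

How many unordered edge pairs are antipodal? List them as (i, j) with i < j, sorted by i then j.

count = 11; pairs: (0,3), (0,4), (0,5), (0,6), (1,3), (1,4), (1,5), (1,6), (2,5), (2,6), (2,7)

α = atan 0.45 = 24.23°;  2α = 48.46°
n_0 = (-0.7563, +0.6542)
n_1 = (-0.9462, +0.3237)
n_2 = (-0.9052, -0.4251)
n_3 = (+0.5039, -0.8638)
n_4 = (+0.8532, -0.5216)
n_5 = (+0.9717, -0.2364)
n_6 = (+0.9995, +0.0312)
n_7 = (+0.3654, +0.9308)
  (0,1): δ = 158.03°  ·
  (0,2): δ = 113.99°  ·
  (0,3): δ = 18.88°  ✓
  (0,4): δ = 9.42°  ✓
  (0,5): δ = 27.19°  ✓
  (0,6): δ = 42.65°  ✓
  (0,7): δ = 109.42°  ·
  (1,2): δ = 135.96°  ·
  (1,3): δ = 40.86°  ✓
  (1,4): δ = 12.55°  ✓
  (1,5): δ = 5.21°  ✓
  (1,6): δ = 20.68°  ✓
  (1,7): δ = 87.45°  ·
  (2,3): δ = 84.90°  ·
  (2,4): δ = 56.59°  ·
  (2,5): δ = 38.83°  ✓
  (2,6): δ = 23.37°  ✓
  (2,7): δ = 43.41°  ✓
  (3,4): δ = 151.69°  ·
  (3,5): δ = 133.93°  ·
  (3,6): δ = 118.47°  ·
  (3,7): δ = 51.69°  ·
  (4,5): δ = 162.23°  ·
  (4,6): δ = 146.77°  ·
  (4,7): δ = 80.00°  ·
  (5,6): δ = 164.54°  ·
  (5,7): δ = 97.76°  ·
  (6,7): δ = 113.22°  ·
antipodal pairs: 11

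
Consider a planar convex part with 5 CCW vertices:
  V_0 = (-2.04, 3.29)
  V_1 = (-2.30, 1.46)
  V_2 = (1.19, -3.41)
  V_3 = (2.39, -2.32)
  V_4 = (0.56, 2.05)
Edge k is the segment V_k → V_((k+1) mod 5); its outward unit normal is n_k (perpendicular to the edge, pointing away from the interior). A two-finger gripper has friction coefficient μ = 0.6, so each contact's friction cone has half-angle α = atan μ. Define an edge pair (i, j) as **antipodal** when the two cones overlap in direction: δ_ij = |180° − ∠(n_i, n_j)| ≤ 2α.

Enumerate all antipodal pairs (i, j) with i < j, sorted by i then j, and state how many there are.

α = atan 0.6 = 30.96°;  2α = 61.93°
n_0 = (-0.9901, +0.1407)
n_1 = (-0.8128, -0.5825)
n_2 = (+0.6724, -0.7402)
n_3 = (+0.9224, +0.3863)
n_4 = (+0.4305, +0.9026)
  (0,1): δ = 136.29°  ·
  (0,2): δ = 39.66°  ✓
  (0,3): δ = 30.81°  ✓
  (0,4): δ = 72.59°  ·
  (1,2): δ = 83.38°  ·
  (1,3): δ = 12.90°  ✓
  (1,4): δ = 28.88°  ✓
  (2,3): δ = 109.53°  ·
  (2,4): δ = 67.75°  ·
  (3,4): δ = 138.22°  ·
antipodal pairs: 4

count = 4; pairs: (0,2), (0,3), (1,3), (1,4)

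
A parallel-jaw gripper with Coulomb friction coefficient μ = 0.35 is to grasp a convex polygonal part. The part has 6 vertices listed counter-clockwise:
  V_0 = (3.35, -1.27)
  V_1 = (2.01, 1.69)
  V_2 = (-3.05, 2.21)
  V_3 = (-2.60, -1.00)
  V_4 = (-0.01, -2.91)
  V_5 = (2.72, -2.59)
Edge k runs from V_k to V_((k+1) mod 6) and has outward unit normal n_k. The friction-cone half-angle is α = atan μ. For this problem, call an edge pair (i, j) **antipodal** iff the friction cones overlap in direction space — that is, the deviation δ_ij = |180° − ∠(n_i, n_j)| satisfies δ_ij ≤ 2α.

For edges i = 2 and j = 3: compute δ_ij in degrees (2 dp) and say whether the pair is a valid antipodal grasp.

δ = 134.39°, invalid

α = atan 0.35 = 19.29°;  2α = 38.58°
edge 2: e_2 = (+0.45, -3.21);  n_2 = (-0.9903, -0.1388)
edge 3: e_3 = (+2.59, -1.91);  n_3 = (-0.5935, -0.8048)
∠(n_2, n_3) = 45.61°
δ = |180° − 45.61°| = 134.39°
134.39° > 2α = 38.58°  →  invalid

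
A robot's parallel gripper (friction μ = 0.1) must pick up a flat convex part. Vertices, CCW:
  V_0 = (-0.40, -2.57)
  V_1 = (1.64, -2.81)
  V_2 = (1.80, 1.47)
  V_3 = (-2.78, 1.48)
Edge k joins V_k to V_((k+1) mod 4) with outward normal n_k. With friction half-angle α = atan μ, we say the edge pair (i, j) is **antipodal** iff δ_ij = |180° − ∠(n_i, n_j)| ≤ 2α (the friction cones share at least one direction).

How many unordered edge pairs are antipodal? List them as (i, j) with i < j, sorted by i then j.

α = atan 0.1 = 5.71°;  2α = 11.42°
n_0 = (-0.1168, -0.9932)
n_1 = (+0.9993, -0.0374)
n_2 = (+0.0022, +1.0000)
n_3 = (-0.8622, -0.5066)
  (0,1): δ = 85.43°  ·
  (0,2): δ = 6.58°  ✓
  (0,3): δ = 127.15°  ·
  (1,2): δ = 87.98°  ·
  (1,3): δ = 32.58°  ·
  (2,3): δ = 59.43°  ·
antipodal pairs: 1

count = 1; pairs: (0,2)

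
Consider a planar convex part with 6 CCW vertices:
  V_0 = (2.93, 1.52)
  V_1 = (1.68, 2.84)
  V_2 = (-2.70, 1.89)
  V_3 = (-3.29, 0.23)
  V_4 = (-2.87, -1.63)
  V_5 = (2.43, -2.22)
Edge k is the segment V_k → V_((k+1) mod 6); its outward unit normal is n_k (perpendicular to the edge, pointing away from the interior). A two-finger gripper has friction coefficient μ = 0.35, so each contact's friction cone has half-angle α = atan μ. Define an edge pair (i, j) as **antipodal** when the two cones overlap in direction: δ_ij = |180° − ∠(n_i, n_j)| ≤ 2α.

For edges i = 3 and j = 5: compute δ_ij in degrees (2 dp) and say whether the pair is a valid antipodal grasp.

δ = 20.34°, valid

α = atan 0.35 = 19.29°;  2α = 38.58°
edge 3: e_3 = (+0.42, -1.86);  n_3 = (-0.9754, -0.2203)
edge 5: e_5 = (+0.50, +3.74);  n_5 = (+0.9912, -0.1325)
∠(n_3, n_5) = 159.66°
δ = |180° − 159.66°| = 20.34°
20.34° ≤ 2α = 38.58°  →  valid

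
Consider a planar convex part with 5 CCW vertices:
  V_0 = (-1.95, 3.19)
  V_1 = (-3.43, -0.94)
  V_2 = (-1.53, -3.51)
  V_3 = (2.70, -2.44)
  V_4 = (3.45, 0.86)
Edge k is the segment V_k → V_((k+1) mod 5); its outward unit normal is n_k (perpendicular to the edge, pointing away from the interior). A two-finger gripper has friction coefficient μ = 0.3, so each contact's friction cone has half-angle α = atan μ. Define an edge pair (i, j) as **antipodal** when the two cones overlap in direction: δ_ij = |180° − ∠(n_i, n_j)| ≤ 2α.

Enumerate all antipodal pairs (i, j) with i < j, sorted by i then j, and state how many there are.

α = atan 0.3 = 16.70°;  2α = 33.40°
n_0 = (-0.9414, +0.3373)
n_1 = (-0.8041, -0.5945)
n_2 = (+0.2452, -0.9695)
n_3 = (+0.9751, -0.2216)
n_4 = (+0.3962, +0.9182)
  (0,1): δ = 123.81°  ·
  (0,2): δ = 56.09°  ·
  (0,3): δ = 6.91°  ✓
  (0,4): δ = 86.38°  ·
  (1,2): δ = 112.28°  ·
  (1,3): δ = 49.28°  ·
  (1,4): δ = 30.19°  ✓
  (2,3): δ = 117.00°  ·
  (2,4): δ = 37.53°  ·
  (3,4): δ = 100.54°  ·
antipodal pairs: 2

count = 2; pairs: (0,3), (1,4)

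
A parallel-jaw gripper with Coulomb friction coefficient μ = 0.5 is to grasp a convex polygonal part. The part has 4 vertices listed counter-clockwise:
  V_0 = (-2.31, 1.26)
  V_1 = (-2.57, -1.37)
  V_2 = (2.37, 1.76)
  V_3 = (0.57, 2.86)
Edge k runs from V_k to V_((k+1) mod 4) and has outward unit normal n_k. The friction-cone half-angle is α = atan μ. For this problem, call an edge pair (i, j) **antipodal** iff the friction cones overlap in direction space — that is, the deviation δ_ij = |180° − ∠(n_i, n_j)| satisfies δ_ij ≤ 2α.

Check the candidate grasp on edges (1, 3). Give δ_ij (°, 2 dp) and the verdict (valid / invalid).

α = atan 0.5 = 26.57°;  2α = 53.13°
edge 1: e_1 = (+4.94, +3.13);  n_1 = (+0.5352, -0.8447)
edge 3: e_3 = (-2.88, -1.60);  n_3 = (-0.4856, +0.8742)
∠(n_1, n_3) = 176.70°
δ = |180° − 176.70°| = 3.30°
3.30° ≤ 2α = 53.13°  →  valid

δ = 3.30°, valid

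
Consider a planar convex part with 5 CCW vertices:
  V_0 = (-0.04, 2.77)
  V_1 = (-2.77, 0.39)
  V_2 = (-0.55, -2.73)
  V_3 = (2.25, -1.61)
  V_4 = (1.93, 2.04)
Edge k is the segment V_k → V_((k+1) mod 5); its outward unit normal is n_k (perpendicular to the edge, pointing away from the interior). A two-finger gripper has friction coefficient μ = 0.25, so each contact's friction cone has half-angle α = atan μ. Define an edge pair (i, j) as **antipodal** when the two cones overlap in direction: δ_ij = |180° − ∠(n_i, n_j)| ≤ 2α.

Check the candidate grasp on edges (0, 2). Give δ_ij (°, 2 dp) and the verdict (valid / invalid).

δ = 19.28°, valid

α = atan 0.25 = 14.04°;  2α = 28.07°
edge 0: e_0 = (-2.73, -2.38);  n_0 = (-0.6571, +0.7538)
edge 2: e_2 = (+2.80, +1.12);  n_2 = (+0.3714, -0.9285)
∠(n_0, n_2) = 160.72°
δ = |180° − 160.72°| = 19.28°
19.28° ≤ 2α = 28.07°  →  valid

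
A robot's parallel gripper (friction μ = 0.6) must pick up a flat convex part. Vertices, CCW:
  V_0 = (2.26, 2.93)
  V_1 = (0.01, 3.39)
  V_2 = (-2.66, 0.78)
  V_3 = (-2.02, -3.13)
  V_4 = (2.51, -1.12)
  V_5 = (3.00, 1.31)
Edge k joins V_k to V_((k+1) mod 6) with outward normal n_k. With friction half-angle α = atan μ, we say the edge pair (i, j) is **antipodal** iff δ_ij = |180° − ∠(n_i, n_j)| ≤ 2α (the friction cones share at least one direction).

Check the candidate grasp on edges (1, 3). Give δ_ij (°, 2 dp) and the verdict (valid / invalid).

α = atan 0.6 = 30.96°;  2α = 61.93°
edge 1: e_1 = (-2.67, -2.61);  n_1 = (-0.6990, +0.7151)
edge 3: e_3 = (+4.53, +2.01);  n_3 = (+0.4056, -0.9141)
∠(n_1, n_3) = 159.58°
δ = |180° − 159.58°| = 20.42°
20.42° ≤ 2α = 61.93°  →  valid

δ = 20.42°, valid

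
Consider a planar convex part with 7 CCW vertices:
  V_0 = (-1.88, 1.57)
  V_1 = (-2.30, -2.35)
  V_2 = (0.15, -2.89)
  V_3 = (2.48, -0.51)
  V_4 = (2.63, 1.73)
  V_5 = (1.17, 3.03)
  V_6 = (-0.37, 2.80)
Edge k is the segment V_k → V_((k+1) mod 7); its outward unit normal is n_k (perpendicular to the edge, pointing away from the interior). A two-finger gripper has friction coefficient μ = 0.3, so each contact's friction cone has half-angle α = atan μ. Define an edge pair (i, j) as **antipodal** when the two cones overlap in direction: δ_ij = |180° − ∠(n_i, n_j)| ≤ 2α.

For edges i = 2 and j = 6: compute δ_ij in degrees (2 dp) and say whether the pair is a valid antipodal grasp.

α = atan 0.3 = 16.70°;  2α = 33.40°
edge 2: e_2 = (+2.33, +2.38);  n_2 = (+0.7146, -0.6996)
edge 6: e_6 = (-1.51, -1.23);  n_6 = (-0.6316, +0.7753)
∠(n_2, n_6) = 173.56°
δ = |180° − 173.56°| = 6.44°
6.44° ≤ 2α = 33.40°  →  valid

δ = 6.44°, valid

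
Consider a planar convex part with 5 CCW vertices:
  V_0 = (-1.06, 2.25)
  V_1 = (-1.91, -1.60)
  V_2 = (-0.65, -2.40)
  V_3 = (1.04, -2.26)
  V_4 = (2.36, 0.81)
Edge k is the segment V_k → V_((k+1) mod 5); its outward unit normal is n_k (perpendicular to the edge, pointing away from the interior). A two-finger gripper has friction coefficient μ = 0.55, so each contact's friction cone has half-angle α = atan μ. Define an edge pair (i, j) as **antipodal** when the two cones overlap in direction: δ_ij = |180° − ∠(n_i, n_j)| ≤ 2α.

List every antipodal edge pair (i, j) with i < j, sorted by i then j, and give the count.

count = 3; pairs: (0,3), (1,4), (2,4)

α = atan 0.55 = 28.81°;  2α = 57.62°
n_0 = (-0.9765, +0.2156)
n_1 = (-0.5360, -0.8442)
n_2 = (+0.0826, -0.9966)
n_3 = (+0.9187, -0.3950)
n_4 = (+0.3881, +0.9216)
  (0,1): δ = 109.96°  ·
  (0,2): δ = 72.81°  ·
  (0,3): δ = 10.82°  ✓
  (0,4): δ = 79.62°  ·
  (1,2): δ = 142.85°  ·
  (1,3): δ = 80.85°  ·
  (1,4): δ = 9.58°  ✓
  (2,3): δ = 118.00°  ·
  (2,4): δ = 27.57°  ✓
  (3,4): δ = 89.57°  ·
antipodal pairs: 3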